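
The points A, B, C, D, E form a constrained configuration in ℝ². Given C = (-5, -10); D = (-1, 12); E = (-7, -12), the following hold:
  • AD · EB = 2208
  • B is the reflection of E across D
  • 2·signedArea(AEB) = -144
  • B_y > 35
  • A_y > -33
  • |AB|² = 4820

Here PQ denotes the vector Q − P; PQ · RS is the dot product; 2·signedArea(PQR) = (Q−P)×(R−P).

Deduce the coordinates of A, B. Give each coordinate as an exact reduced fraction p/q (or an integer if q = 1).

A = (-9, -32)
B = (5, 36)

1. B_x = 5  [B is the reflection of E across D]
2. B_y = 36  [B is the reflection of E across D]
   → B = (5, 36)
3. A_x = -9  [2·signedArea(AEB) = -144 ∩ AD · EB = 2208]
4. A_y = -32  [2·signedArea(AEB) = -144 ∩ AD · EB = 2208]
   → A = (-9, -32)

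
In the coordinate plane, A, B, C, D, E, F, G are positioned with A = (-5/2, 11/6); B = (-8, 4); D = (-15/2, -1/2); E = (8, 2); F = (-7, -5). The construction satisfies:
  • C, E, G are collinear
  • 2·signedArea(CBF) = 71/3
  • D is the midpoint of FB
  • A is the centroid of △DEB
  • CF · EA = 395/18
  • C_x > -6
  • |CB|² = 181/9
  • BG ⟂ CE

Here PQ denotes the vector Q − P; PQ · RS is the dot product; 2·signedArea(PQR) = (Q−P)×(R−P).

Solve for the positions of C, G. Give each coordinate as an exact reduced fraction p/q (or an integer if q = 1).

1. C_x = -5  [CF · EA = 395/18 ∩ 2·signedArea(CBF) = 71/3]
2. C_y = 2/3  [CF · EA = 395/18 ∩ 2·signedArea(CBF) = 71/3]
   → C = (-5, 2/3)
3. G_x = -11728/1537  [C, E, G are collinear ∩ BG ⟂ CE]
4. G_y = 610/1537  [C, E, G are collinear ∩ BG ⟂ CE]
   → G = (-11728/1537, 610/1537)

C = (-5, 2/3)
G = (-11728/1537, 610/1537)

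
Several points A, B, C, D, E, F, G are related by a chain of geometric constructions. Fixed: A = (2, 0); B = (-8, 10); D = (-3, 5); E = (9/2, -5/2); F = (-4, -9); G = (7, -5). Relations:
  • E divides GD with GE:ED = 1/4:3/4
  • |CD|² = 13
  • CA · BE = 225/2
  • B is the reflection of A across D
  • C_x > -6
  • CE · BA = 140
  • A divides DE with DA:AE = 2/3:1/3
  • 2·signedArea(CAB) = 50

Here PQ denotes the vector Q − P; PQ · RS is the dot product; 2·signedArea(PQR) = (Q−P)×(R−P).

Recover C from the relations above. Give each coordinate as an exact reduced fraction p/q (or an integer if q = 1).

1. C_x = -5  [CE · BA = 140 ∩ 2·signedArea(CAB) = 50]
2. C_y = 2  [CE · BA = 140 ∩ 2·signedArea(CAB) = 50]
   → C = (-5, 2)

C = (-5, 2)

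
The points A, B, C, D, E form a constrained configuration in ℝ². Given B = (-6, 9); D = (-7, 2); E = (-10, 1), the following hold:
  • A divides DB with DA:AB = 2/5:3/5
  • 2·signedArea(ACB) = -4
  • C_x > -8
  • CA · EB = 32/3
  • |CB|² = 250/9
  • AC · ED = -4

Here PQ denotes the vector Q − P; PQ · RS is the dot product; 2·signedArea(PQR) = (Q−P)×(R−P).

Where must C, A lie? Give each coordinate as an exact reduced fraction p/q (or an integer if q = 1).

A = (-33/5, 24/5)
C = (-23/3, 4)

1. A_x = -33/5  [A divides DB with DA:AB = 2/5:3/5]
2. A_y = 24/5  [A divides DB with DA:AB = 2/5:3/5]
   → A = (-33/5, 24/5)
3. C_x = -23/3  [CA · EB = 32/3 ∩ 2·signedArea(ACB) = -4]
4. C_y = 4  [CA · EB = 32/3 ∩ 2·signedArea(ACB) = -4]
   → C = (-23/3, 4)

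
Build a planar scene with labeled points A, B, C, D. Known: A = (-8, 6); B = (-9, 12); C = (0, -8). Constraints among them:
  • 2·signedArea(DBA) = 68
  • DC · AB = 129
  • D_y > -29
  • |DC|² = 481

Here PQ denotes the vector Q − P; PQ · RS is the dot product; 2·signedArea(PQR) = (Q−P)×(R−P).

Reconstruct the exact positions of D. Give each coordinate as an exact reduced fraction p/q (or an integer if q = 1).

D = (9, -28)

1. D_x = 9  [2·signedArea(DBA) = 68 ∩ DC · AB = 129]
2. D_y = -28  [2·signedArea(DBA) = 68 ∩ DC · AB = 129]
   → D = (9, -28)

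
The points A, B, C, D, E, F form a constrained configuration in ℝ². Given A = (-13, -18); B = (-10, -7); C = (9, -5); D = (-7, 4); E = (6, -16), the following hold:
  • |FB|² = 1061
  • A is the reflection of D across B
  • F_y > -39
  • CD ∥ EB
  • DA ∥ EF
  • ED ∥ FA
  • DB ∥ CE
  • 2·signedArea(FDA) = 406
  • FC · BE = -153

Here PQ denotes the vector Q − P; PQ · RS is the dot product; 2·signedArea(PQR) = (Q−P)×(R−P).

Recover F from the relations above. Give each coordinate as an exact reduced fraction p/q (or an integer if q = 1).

1. F_x = 0  [ED ∥ FA ∩ DA ∥ EF]
2. F_y = -38  [ED ∥ FA ∩ DA ∥ EF]
   → F = (0, -38)

F = (0, -38)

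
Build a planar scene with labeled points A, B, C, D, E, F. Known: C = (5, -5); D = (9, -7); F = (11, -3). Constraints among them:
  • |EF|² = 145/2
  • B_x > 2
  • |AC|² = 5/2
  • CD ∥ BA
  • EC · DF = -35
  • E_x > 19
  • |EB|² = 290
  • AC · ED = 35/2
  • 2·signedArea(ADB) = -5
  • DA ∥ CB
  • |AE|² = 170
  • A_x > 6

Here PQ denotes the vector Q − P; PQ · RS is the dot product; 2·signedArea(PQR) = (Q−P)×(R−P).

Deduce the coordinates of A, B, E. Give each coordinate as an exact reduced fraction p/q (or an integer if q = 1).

1. E_x = 39/2  [line -2·x + -4·y + 25 = 0 ∩ |EF|² = 145/2]
2. E_y = -7/2  [line -2·x + -4·y + 25 = 0 ∩ |EF|² = 145/2]
   → E = (39/2, -7/2)
3. A_x = 13/2  [line 21/2·x + 7/2·y + -105/2 = 0 ∩ |AC|² = 5/2]
4. A_y = -9/2  [line 21/2·x + 7/2·y + -105/2 = 0 ∩ |AC|² = 5/2]
   → A = (13/2, -9/2)
5. B_x = 5/2  [2·signedArea(ADB) = -5 ∩ CD ∥ BA]
6. B_y = -5/2  [2·signedArea(ADB) = -5 ∩ CD ∥ BA]
   → B = (5/2, -5/2)

A = (13/2, -9/2)
B = (5/2, -5/2)
E = (39/2, -7/2)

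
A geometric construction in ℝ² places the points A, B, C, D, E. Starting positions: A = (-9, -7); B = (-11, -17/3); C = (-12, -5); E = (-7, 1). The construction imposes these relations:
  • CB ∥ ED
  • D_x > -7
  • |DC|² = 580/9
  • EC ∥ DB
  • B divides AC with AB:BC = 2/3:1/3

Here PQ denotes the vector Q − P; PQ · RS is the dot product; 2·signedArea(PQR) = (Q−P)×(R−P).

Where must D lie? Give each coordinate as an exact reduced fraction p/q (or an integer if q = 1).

D = (-6, 1/3)

1. D_x = -6  [EC ∥ DB ∩ CB ∥ ED]
2. D_y = 1/3  [EC ∥ DB ∩ CB ∥ ED]
   → D = (-6, 1/3)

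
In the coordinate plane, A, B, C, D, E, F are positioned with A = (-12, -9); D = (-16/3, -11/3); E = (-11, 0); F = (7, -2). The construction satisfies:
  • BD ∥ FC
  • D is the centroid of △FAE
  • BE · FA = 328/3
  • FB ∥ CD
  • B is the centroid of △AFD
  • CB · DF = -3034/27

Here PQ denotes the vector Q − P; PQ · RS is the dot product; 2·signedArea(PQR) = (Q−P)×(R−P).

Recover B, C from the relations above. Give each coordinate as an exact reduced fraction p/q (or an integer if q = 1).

B = (-31/9, -44/9)
C = (46/9, -7/9)

1. B_x = -31/9  [B is the centroid of △AFD]
2. B_y = -44/9  [B is the centroid of △AFD]
   → B = (-31/9, -44/9)
3. C_x = 46/9  [FB ∥ CD ∩ BD ∥ FC]
4. C_y = -7/9  [FB ∥ CD ∩ BD ∥ FC]
   → C = (46/9, -7/9)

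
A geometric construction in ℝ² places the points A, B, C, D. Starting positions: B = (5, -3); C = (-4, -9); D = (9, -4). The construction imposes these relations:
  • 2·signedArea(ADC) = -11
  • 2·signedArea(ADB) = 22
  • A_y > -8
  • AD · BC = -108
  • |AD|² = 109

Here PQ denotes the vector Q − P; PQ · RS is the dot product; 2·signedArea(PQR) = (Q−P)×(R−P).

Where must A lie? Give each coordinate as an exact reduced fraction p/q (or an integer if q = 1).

1. A_x = -1  [2·signedArea(ADC) = -11 ∩ AD · BC = -108]
2. A_y = -7  [2·signedArea(ADC) = -11 ∩ AD · BC = -108]
   → A = (-1, -7)

A = (-1, -7)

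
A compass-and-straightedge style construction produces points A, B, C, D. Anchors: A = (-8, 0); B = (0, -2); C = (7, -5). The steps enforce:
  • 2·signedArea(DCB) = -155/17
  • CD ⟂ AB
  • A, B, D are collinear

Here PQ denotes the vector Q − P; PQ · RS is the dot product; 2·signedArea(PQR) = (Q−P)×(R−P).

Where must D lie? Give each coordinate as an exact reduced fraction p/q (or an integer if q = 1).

D = (124/17, -65/17)

1. D_x = 124/17  [A, B, D are collinear ∩ CD ⟂ AB]
2. D_y = -65/17  [A, B, D are collinear ∩ CD ⟂ AB]
   → D = (124/17, -65/17)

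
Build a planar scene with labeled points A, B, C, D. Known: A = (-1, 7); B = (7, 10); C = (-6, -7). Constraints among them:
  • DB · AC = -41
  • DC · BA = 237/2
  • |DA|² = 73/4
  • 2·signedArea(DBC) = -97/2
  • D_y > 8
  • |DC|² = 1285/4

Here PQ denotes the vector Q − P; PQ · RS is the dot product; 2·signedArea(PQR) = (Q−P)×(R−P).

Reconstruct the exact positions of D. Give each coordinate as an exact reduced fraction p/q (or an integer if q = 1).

D = (3, 17/2)

1. D_x = 3  [DB · AC = -41 ∩ DC · BA = 237/2]
2. D_y = 17/2  [DB · AC = -41 ∩ DC · BA = 237/2]
   → D = (3, 17/2)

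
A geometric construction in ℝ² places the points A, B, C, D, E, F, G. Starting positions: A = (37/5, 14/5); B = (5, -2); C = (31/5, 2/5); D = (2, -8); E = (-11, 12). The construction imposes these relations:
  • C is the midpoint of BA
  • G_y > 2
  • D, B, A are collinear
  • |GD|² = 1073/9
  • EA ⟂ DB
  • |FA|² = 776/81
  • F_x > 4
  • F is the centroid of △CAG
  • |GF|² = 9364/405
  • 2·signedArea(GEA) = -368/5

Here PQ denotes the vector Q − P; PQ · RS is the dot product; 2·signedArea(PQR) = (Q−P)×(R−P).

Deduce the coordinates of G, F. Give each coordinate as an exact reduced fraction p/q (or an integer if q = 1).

1. G_x = -1/3  [line 46/5·x + 92/5·y + -46 = 0 ∩ |GD|² = 1073/9]
2. G_y = 8/3  [line 46/5·x + 92/5·y + -46 = 0 ∩ |GD|² = 1073/9]
   → G = (-1/3, 8/3)
3. F_x = 199/45  [F is the centroid of △CAG]
4. F_y = 88/45  [F is the centroid of △CAG]
   → F = (199/45, 88/45)

F = (199/45, 88/45)
G = (-1/3, 8/3)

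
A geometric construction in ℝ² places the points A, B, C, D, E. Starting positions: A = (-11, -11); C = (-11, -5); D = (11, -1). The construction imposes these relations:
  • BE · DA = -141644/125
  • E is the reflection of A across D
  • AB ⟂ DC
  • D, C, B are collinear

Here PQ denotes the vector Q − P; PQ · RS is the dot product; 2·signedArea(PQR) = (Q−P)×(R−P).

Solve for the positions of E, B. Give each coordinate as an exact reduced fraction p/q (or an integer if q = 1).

B = (-1507/125, -649/125)
E = (33, 9)

1. E_x = 33  [E is the reflection of A across D]
2. E_y = 9  [E is the reflection of A across D]
   → E = (33, 9)
3. B_x = -1507/125  [D, C, B are collinear ∩ AB ⟂ DC]
4. B_y = -649/125  [D, C, B are collinear ∩ AB ⟂ DC]
   → B = (-1507/125, -649/125)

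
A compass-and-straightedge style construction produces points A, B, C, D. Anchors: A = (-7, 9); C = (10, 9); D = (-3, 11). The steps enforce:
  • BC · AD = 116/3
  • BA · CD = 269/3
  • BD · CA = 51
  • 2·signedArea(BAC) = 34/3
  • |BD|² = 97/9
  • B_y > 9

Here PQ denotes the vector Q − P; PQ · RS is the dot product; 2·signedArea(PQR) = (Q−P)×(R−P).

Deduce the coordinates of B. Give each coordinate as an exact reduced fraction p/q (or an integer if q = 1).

B = (0, 29/3)

1. B_x = 0  [BD · CA = 51 ∩ 2·signedArea(BAC) = 34/3]
2. B_y = 29/3  [BD · CA = 51 ∩ 2·signedArea(BAC) = 34/3]
   → B = (0, 29/3)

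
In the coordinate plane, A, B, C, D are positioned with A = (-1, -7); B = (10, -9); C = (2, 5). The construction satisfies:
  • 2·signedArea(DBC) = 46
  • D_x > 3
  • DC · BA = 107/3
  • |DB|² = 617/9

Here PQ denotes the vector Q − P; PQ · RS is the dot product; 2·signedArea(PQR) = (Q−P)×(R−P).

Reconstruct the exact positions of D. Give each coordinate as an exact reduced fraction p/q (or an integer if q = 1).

1. D_x = 11/3  [2·signedArea(DBC) = 46 ∩ DC · BA = 107/3]
2. D_y = -11/3  [2·signedArea(DBC) = 46 ∩ DC · BA = 107/3]
   → D = (11/3, -11/3)

D = (11/3, -11/3)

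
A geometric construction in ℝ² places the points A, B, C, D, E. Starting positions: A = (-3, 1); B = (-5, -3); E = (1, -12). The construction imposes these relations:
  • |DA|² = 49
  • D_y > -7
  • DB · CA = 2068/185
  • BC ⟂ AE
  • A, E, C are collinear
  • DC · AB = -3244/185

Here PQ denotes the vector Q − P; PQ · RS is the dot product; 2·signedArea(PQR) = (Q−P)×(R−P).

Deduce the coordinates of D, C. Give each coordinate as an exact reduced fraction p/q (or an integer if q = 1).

C = (-379/185, -387/185)
D = (-3, -6)

1. C_x = -379/185  [A, E, C are collinear ∩ BC ⟂ AE]
2. C_y = -387/185  [A, E, C are collinear ∩ BC ⟂ AE]
   → C = (-379/185, -387/185)
3. D_x = -3  [DC · AB = -3244/185 ∩ DB · CA = 2068/185]
4. D_y = -6  [DC · AB = -3244/185 ∩ DB · CA = 2068/185]
   → D = (-3, -6)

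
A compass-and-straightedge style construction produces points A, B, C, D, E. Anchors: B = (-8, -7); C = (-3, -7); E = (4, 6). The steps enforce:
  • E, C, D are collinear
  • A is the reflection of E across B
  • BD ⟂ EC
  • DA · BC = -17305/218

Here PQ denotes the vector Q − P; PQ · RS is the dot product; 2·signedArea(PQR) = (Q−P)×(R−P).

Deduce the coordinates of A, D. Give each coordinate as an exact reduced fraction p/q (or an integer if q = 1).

A = (-20, -20)
D = (-899/218, -1981/218)

1. A_x = -20  [A is the reflection of E across B]
2. A_y = -20  [A is the reflection of E across B]
   → A = (-20, -20)
3. D_x = -899/218  [E, C, D are collinear ∩ BD ⟂ EC]
4. D_y = -1981/218  [E, C, D are collinear ∩ BD ⟂ EC]
   → D = (-899/218, -1981/218)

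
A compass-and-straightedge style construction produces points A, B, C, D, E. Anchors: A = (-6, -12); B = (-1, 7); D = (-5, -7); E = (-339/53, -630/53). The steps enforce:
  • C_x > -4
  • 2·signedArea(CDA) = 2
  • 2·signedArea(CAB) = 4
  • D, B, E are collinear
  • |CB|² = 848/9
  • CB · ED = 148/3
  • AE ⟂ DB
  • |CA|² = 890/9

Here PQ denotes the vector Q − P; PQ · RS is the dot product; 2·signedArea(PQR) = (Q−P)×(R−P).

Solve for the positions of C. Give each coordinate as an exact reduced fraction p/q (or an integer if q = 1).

1. C_x = -11/3  [2·signedArea(CDA) = 2 ∩ CB · ED = 148/3]
2. C_y = -7/3  [2·signedArea(CDA) = 2 ∩ CB · ED = 148/3]
   → C = (-11/3, -7/3)

C = (-11/3, -7/3)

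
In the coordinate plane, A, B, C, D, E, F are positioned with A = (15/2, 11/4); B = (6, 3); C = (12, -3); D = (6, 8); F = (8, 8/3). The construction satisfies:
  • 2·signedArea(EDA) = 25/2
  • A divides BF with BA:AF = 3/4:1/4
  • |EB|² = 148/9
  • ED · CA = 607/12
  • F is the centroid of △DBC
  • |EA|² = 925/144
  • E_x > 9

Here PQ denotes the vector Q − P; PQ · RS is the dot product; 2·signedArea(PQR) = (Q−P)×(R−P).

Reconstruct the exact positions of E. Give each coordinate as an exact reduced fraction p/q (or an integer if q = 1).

E = (10, 7/3)

1. E_x = 10  [2·signedArea(EDA) = 25/2 ∩ ED · CA = 607/12]
2. E_y = 7/3  [2·signedArea(EDA) = 25/2 ∩ ED · CA = 607/12]
   → E = (10, 7/3)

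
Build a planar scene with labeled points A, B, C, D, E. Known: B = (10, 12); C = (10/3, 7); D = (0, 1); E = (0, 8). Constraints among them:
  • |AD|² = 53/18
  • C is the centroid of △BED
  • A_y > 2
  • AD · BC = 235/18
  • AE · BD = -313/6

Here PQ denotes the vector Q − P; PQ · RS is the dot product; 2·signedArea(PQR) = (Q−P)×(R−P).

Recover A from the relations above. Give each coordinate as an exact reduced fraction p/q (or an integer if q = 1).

A = (5/6, 5/2)

1. A_x = 5/6  [AD · BC = 235/18 ∩ AE · BD = -313/6]
2. A_y = 5/2  [AD · BC = 235/18 ∩ AE · BD = -313/6]
   → A = (5/6, 5/2)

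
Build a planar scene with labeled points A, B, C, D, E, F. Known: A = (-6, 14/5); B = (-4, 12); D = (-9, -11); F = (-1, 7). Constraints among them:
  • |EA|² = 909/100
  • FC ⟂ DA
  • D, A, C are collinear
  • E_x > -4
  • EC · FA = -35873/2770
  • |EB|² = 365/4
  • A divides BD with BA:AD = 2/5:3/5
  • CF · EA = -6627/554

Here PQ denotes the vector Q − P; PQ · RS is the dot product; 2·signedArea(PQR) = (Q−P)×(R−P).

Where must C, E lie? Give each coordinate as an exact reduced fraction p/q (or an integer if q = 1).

1. C_x = -1358/277  [D, A, C are collinear ∩ FC ⟂ DA]
2. C_y = 2174/277  [D, A, C are collinear ∩ FC ⟂ DA]
   → C = (-1358/277, 2174/277)
3. E_x = -3  [EC · FA = -35873/2770 ∩ CF · EA = -6627/554]
4. E_y = 5/2  [EC · FA = -35873/2770 ∩ CF · EA = -6627/554]
   → E = (-3, 5/2)

C = (-1358/277, 2174/277)
E = (-3, 5/2)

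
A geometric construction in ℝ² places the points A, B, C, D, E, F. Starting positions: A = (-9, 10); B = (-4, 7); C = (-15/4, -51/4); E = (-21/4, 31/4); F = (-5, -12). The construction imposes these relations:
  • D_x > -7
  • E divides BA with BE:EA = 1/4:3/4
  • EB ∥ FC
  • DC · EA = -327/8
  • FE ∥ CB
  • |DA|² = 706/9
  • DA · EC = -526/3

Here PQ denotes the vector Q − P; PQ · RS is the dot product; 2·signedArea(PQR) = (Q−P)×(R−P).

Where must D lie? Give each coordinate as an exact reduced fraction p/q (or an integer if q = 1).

1. D_x = -6  [DC · EA = -327/8 ∩ DA · EC = -526/3]
2. D_y = 5/3  [DC · EA = -327/8 ∩ DA · EC = -526/3]
   → D = (-6, 5/3)

D = (-6, 5/3)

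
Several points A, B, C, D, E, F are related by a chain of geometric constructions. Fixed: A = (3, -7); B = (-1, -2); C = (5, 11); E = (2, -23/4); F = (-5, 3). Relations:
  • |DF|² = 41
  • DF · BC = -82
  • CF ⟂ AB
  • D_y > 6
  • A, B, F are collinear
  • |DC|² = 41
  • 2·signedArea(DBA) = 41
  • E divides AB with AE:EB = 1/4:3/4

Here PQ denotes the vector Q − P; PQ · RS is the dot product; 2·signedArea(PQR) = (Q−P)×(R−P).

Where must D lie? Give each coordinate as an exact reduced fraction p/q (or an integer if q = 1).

D = (0, 7)

1. D_x = 0  [2·signedArea(DBA) = 41 ∩ DF · BC = -82]
2. D_y = 7  [2·signedArea(DBA) = 41 ∩ DF · BC = -82]
   → D = (0, 7)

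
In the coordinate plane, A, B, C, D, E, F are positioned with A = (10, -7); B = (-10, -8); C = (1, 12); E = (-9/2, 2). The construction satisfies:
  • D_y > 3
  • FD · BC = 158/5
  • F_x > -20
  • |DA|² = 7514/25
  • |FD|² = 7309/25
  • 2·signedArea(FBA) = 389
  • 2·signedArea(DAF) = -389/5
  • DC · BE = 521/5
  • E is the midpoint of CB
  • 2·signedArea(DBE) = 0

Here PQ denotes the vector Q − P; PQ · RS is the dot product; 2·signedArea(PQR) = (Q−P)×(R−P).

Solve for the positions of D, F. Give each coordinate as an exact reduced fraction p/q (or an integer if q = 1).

1. D_x = -17/5  [2·signedArea(DBE) = 0 ∩ DC · BE = 521/5]
2. D_y = 4  [2·signedArea(DBE) = 0 ∩ DC · BE = 521/5]
   → D = (-17/5, 4)
3. F_x = -19  [FD · BC = 158/5 ∩ 2·signedArea(DAF) = -389/5]
4. F_y = 11  [FD · BC = 158/5 ∩ 2·signedArea(DAF) = -389/5]
   → F = (-19, 11)

D = (-17/5, 4)
F = (-19, 11)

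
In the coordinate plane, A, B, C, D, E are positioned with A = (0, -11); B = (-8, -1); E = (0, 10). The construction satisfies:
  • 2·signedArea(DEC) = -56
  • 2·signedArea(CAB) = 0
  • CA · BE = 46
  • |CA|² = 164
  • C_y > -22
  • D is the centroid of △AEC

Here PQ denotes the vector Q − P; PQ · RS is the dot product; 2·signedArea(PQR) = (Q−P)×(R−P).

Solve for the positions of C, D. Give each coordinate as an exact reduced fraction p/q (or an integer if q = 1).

1. C_x = 8  [2·signedArea(CAB) = 0 ∩ CA · BE = 46]
2. C_y = -21  [2·signedArea(CAB) = 0 ∩ CA · BE = 46]
   → C = (8, -21)
3. D_x = 8/3  [D is the centroid of △AEC]
4. D_y = -22/3  [D is the centroid of △AEC]
   → D = (8/3, -22/3)

C = (8, -21)
D = (8/3, -22/3)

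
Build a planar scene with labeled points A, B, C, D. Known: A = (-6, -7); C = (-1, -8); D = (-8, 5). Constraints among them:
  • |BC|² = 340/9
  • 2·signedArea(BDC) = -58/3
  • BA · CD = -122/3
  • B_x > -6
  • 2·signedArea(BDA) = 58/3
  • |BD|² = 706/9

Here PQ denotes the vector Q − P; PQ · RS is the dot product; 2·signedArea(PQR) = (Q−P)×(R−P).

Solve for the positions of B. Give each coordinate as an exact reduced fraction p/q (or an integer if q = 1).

B = (-5, -10/3)

1. B_x = -5  [BA · CD = -122/3 ∩ 2·signedArea(BDA) = 58/3]
2. B_y = -10/3  [BA · CD = -122/3 ∩ 2·signedArea(BDA) = 58/3]
   → B = (-5, -10/3)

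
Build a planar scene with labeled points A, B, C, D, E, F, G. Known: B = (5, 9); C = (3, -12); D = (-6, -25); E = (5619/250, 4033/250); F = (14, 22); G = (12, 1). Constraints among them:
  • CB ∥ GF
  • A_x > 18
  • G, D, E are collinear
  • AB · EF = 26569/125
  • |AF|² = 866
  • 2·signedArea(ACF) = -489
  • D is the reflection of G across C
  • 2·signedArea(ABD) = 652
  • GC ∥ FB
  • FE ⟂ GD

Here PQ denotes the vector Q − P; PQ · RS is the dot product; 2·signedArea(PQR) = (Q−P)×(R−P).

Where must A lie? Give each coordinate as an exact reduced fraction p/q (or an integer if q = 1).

1. A_x = 19  [2·signedArea(ABD) = 652 ∩ AB · EF = 26569/125]
2. A_y = -7  [2·signedArea(ABD) = 652 ∩ AB · EF = 26569/125]
   → A = (19, -7)

A = (19, -7)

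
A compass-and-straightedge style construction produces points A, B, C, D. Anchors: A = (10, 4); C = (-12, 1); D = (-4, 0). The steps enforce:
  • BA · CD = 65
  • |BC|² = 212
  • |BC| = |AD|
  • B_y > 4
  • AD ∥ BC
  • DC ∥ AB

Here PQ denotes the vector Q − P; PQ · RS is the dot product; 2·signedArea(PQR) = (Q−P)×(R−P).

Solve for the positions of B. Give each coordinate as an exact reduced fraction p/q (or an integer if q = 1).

B = (2, 5)

1. B_x = 2  [AD ∥ BC ∩ DC ∥ AB]
2. B_y = 5  [AD ∥ BC ∩ DC ∥ AB]
   → B = (2, 5)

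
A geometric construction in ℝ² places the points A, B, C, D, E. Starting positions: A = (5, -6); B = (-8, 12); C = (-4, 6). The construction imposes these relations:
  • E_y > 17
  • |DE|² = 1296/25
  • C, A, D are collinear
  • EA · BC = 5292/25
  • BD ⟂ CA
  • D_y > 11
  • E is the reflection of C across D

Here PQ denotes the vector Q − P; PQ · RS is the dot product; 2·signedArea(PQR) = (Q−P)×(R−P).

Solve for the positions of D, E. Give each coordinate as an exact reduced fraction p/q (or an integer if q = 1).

1. D_x = -208/25  [C, A, D are collinear ∩ BD ⟂ CA]
2. D_y = 294/25  [C, A, D are collinear ∩ BD ⟂ CA]
   → D = (-208/25, 294/25)
3. E_x = -316/25  [E is the reflection of C across D]
4. E_y = 438/25  [E is the reflection of C across D]
   → E = (-316/25, 438/25)

D = (-208/25, 294/25)
E = (-316/25, 438/25)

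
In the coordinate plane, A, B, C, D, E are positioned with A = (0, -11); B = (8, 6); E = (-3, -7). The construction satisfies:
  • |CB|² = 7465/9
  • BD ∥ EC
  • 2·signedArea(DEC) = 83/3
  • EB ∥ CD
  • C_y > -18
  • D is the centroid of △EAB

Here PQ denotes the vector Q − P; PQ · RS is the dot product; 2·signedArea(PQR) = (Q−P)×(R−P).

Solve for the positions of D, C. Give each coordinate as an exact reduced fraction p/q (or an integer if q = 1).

C = (-28/3, -17)
D = (5/3, -4)

1. D_x = 5/3  [D is the centroid of △EAB]
2. D_y = -4  [D is the centroid of △EAB]
   → D = (5/3, -4)
3. C_x = -28/3  [EB ∥ CD ∩ BD ∥ EC]
4. C_y = -17  [EB ∥ CD ∩ BD ∥ EC]
   → C = (-28/3, -17)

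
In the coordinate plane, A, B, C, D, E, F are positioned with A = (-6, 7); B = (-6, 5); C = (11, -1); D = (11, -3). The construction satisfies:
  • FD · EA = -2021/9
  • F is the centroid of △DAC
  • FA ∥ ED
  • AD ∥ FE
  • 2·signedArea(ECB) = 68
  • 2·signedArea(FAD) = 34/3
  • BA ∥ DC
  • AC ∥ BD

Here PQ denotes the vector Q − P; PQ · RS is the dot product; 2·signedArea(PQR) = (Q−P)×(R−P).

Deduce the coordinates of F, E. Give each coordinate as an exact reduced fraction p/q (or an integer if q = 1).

E = (67/3, -9)
F = (16/3, 1)

1. F_x = 16/3  [F is the centroid of △DAC]
2. F_y = 1  [F is the centroid of △DAC]
   → F = (16/3, 1)
3. E_x = 67/3  [FA ∥ ED ∩ AD ∥ FE]
4. E_y = -9  [FA ∥ ED ∩ AD ∥ FE]
   → E = (67/3, -9)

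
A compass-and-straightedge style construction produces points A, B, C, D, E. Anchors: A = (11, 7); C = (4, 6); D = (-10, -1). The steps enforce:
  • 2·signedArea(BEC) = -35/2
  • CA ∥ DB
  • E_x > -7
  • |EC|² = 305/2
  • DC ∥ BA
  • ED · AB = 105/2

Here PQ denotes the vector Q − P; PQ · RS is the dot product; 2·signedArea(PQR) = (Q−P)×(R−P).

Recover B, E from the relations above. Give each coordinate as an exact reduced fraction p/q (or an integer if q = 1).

1. B_x = -3  [DC ∥ BA ∩ CA ∥ DB]
2. B_y = 0  [DC ∥ BA ∩ CA ∥ DB]
   → B = (-3, 0)
3. E_x = -13/2  [ED · AB = 105/2 ∩ 2·signedArea(BEC) = -35/2]
4. E_y = -1/2  [ED · AB = 105/2 ∩ 2·signedArea(BEC) = -35/2]
   → E = (-13/2, -1/2)

B = (-3, 0)
E = (-13/2, -1/2)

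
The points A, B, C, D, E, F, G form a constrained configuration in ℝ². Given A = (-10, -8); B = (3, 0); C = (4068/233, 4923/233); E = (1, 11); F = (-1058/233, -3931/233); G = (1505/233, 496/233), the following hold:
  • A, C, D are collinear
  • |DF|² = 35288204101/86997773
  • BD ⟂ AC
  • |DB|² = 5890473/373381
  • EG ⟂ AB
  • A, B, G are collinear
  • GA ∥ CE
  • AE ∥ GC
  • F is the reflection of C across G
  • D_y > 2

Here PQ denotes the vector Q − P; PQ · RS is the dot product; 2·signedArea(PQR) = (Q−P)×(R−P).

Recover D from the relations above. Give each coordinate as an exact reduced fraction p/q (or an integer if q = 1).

D = (41010/373381, 1017282/373381)

1. D_x = 41010/373381  [A, C, D are collinear ∩ BD ⟂ AC]
2. D_y = 1017282/373381  [A, C, D are collinear ∩ BD ⟂ AC]
   → D = (41010/373381, 1017282/373381)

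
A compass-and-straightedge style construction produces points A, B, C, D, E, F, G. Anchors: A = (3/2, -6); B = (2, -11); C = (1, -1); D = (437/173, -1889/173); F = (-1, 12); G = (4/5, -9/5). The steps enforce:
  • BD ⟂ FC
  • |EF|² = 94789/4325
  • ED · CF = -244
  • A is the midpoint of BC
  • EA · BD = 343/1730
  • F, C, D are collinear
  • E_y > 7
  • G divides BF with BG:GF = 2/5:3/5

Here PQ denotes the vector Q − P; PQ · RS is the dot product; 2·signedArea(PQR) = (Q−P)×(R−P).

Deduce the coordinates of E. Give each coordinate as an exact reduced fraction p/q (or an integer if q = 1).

E = (-801/865, 6331/865)

1. E_x = -801/865  [ED · CF = -244 ∩ EA · BD = 343/1730]
2. E_y = 6331/865  [ED · CF = -244 ∩ EA · BD = 343/1730]
   → E = (-801/865, 6331/865)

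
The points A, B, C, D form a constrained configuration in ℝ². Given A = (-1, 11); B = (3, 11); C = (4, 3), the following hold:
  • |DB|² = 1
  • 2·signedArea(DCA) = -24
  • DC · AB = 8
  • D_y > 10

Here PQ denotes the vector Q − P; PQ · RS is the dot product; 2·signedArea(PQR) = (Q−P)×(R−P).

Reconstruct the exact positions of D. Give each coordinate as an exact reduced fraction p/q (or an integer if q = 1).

1. D_x = 2  [2·signedArea(DCA) = -24 ∩ DC · AB = 8]
2. D_y = 11  [2·signedArea(DCA) = -24 ∩ DC · AB = 8]
   → D = (2, 11)

D = (2, 11)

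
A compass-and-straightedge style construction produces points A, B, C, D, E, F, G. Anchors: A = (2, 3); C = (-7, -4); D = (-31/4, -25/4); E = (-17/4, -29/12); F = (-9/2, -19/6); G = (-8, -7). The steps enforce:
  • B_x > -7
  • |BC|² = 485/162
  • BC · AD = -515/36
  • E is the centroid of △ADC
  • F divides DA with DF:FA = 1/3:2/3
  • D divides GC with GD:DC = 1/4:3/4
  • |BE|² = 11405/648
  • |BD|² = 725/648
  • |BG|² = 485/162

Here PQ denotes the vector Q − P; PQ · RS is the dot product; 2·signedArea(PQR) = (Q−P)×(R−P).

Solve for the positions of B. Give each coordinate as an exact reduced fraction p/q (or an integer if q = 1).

B = (-41/6, -103/18)

1. B_x = -41/6  [line 39/4·x + 37/4·y + 1076/9 = 0 ∩ |BE|² = 11405/648]
2. B_y = -103/18  [line 39/4·x + 37/4·y + 1076/9 = 0 ∩ |BE|² = 11405/648]
   → B = (-41/6, -103/18)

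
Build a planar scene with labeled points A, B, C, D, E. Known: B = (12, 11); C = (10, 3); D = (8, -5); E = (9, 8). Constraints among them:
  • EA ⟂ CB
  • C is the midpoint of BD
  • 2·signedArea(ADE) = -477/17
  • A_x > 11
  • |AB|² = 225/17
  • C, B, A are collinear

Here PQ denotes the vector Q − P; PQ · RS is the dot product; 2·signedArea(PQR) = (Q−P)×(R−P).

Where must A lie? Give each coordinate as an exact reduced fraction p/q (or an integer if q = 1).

A = (189/17, 127/17)

1. A_x = 189/17  [C, B, A are collinear ∩ EA ⟂ CB]
2. A_y = 127/17  [C, B, A are collinear ∩ EA ⟂ CB]
   → A = (189/17, 127/17)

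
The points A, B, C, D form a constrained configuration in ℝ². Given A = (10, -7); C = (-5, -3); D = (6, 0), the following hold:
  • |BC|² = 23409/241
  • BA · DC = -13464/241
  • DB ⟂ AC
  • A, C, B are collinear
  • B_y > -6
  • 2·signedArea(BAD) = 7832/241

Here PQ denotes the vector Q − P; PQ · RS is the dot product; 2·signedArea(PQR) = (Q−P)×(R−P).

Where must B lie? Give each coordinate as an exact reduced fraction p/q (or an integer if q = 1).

B = (1090/241, -1335/241)

1. B_x = 1090/241  [A, C, B are collinear ∩ DB ⟂ AC]
2. B_y = -1335/241  [A, C, B are collinear ∩ DB ⟂ AC]
   → B = (1090/241, -1335/241)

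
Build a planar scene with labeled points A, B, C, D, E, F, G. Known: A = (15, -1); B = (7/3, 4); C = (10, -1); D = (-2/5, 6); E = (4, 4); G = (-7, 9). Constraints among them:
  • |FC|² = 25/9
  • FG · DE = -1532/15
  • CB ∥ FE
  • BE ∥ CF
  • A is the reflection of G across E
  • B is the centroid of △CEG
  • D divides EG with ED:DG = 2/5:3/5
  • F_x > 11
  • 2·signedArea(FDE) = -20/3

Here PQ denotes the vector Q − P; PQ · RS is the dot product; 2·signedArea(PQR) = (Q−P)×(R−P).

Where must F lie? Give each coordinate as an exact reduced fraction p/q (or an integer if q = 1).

F = (35/3, -1)

1. F_x = 35/3  [CB ∥ FE ∩ BE ∥ CF]
2. F_y = -1  [CB ∥ FE ∩ BE ∥ CF]
   → F = (35/3, -1)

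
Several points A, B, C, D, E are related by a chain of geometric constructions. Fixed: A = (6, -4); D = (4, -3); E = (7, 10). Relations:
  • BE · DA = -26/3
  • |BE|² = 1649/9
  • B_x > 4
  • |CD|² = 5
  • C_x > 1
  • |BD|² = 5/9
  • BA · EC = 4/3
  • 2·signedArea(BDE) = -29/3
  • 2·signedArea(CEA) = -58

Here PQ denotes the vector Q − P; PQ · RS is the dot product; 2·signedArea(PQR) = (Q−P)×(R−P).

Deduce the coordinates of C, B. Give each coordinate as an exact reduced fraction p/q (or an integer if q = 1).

B = (14/3, -10/3)
C = (2, -2)

1. B_x = 14/3  [2·signedArea(BDE) = -29/3 ∩ BE · DA = -26/3]
2. B_y = -10/3  [2·signedArea(BDE) = -29/3 ∩ BE · DA = -26/3]
   → B = (14/3, -10/3)
3. C_x = 2  [2·signedArea(CEA) = -58 ∩ BA · EC = 4/3]
4. C_y = -2  [2·signedArea(CEA) = -58 ∩ BA · EC = 4/3]
   → C = (2, -2)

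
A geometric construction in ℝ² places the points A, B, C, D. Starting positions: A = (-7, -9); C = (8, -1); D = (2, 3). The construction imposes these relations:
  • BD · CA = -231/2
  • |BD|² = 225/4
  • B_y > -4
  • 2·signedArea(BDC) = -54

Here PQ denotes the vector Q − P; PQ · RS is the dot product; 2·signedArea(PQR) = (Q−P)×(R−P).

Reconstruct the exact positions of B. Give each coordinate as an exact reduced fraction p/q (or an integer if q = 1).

B = (-5/2, -3)

1. B_x = -5/2  [2·signedArea(BDC) = -54 ∩ BD · CA = -231/2]
2. B_y = -3  [2·signedArea(BDC) = -54 ∩ BD · CA = -231/2]
   → B = (-5/2, -3)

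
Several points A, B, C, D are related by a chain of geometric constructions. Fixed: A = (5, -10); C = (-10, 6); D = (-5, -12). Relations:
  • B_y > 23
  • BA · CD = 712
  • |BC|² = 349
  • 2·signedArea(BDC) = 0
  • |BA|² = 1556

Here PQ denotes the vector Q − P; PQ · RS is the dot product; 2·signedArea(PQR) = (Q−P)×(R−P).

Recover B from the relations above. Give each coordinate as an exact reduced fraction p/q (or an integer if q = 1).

B = (-15, 24)

1. B_x = -15  [2·signedArea(BDC) = 0 ∩ BA · CD = 712]
2. B_y = 24  [2·signedArea(BDC) = 0 ∩ BA · CD = 712]
   → B = (-15, 24)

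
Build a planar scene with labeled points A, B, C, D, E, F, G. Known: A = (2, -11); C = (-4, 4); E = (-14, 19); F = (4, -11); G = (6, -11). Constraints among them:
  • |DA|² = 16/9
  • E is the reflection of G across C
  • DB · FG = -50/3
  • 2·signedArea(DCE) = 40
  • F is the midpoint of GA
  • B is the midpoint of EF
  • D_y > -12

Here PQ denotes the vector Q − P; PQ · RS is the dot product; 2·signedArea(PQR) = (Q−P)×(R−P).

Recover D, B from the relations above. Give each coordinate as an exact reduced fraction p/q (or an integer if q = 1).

1. B_x = -5  [B is the midpoint of EF]
2. B_y = 4  [B is the midpoint of EF]
   → B = (-5, 4)
3. D_x = 10/3  [2·signedArea(DCE) = 40 ∩ DB · FG = -50/3]
4. D_y = -11  [2·signedArea(DCE) = 40 ∩ DB · FG = -50/3]
   → D = (10/3, -11)

B = (-5, 4)
D = (10/3, -11)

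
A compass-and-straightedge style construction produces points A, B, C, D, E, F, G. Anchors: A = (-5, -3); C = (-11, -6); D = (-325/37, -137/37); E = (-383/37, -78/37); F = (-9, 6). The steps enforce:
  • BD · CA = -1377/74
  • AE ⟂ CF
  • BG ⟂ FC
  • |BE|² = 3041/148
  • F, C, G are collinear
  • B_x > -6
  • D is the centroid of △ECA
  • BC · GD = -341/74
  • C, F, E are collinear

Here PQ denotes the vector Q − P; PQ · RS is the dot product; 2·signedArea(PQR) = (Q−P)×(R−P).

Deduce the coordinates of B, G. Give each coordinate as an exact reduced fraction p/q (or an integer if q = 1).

B = (-220/37, -235/74)
G = (-385/37, -90/37)

1. B_x = -220/37  [line -6·x + -3·y + -3345/74 = 0 ∩ |BE|² = 3041/148]
2. B_y = -235/74  [line -6·x + -3·y + -3345/74 = 0 ∩ |BE|² = 3041/148]
   → B = (-220/37, -235/74)
3. G_x = -385/37  [BC · GD = -341/74 ∩ F, C, G are collinear]
4. G_y = -90/37  [BC · GD = -341/74 ∩ F, C, G are collinear]
   → G = (-385/37, -90/37)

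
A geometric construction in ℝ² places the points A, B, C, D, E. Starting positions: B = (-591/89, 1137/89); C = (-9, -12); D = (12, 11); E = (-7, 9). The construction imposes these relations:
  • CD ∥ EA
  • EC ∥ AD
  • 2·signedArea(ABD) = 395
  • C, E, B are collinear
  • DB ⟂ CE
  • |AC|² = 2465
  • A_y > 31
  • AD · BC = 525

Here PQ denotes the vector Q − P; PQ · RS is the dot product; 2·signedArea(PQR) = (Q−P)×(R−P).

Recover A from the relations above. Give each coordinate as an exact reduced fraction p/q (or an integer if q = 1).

A = (14, 32)

1. A_x = 14  [EC ∥ AD ∩ CD ∥ EA]
2. A_y = 32  [EC ∥ AD ∩ CD ∥ EA]
   → A = (14, 32)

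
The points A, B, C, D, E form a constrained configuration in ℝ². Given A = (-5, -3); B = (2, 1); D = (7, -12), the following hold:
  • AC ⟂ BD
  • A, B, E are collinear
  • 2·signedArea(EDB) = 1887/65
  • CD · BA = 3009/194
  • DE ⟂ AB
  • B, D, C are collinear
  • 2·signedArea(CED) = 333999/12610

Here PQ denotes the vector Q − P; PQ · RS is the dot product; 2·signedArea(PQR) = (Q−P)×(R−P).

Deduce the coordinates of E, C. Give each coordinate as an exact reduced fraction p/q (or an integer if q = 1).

C = (473/194, -27/194)
E = (11/65, -3/65)

1. E_x = 11/65  [A, B, E are collinear ∩ DE ⟂ AB]
2. E_y = -3/65  [A, B, E are collinear ∩ DE ⟂ AB]
   → E = (11/65, -3/65)
3. C_x = 473/194  [B, D, C are collinear ∩ AC ⟂ BD]
4. C_y = -27/194  [B, D, C are collinear ∩ AC ⟂ BD]
   → C = (473/194, -27/194)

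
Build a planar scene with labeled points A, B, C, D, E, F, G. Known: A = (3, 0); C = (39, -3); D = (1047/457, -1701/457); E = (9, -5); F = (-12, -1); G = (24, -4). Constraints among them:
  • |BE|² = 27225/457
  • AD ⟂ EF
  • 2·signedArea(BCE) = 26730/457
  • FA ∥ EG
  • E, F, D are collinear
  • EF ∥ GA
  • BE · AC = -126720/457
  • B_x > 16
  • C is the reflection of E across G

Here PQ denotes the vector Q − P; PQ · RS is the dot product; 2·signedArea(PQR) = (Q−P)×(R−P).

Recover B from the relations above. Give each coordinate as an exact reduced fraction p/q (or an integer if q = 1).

B = (7578/457, -2945/457)

1. B_x = 7578/457  [BE · AC = -126720/457 ∩ 2·signedArea(BCE) = 26730/457]
2. B_y = -2945/457  [BE · AC = -126720/457 ∩ 2·signedArea(BCE) = 26730/457]
   → B = (7578/457, -2945/457)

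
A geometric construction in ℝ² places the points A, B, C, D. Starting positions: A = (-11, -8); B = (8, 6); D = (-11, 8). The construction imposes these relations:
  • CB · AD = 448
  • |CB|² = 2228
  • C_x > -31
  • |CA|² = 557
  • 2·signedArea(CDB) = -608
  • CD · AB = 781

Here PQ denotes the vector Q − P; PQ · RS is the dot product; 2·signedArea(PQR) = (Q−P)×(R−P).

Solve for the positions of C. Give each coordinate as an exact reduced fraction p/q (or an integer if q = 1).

C = (-30, -22)

1. C_x = -30  [2·signedArea(CDB) = -608 ∩ CB · AD = 448]
2. C_y = -22  [2·signedArea(CDB) = -608 ∩ CB · AD = 448]
   → C = (-30, -22)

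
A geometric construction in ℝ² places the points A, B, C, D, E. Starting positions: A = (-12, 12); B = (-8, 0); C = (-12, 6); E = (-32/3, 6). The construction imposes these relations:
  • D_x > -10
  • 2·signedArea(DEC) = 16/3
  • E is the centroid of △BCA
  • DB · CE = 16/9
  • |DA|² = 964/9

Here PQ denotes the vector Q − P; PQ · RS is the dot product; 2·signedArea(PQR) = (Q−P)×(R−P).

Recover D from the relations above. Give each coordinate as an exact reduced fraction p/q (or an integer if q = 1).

1. D_x = -28/3  [DB · CE = 16/9 ∩ 2·signedArea(DEC) = 16/3]
2. D_y = 2  [DB · CE = 16/9 ∩ 2·signedArea(DEC) = 16/3]
   → D = (-28/3, 2)

D = (-28/3, 2)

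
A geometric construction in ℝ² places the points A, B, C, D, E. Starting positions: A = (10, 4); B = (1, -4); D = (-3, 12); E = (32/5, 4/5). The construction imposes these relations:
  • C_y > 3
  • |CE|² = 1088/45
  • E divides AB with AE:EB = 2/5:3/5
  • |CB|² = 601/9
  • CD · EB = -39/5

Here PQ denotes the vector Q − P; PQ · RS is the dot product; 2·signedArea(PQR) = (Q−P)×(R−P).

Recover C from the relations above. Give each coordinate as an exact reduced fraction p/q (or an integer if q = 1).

1. C_x = 8/3  [line 27/5·x + 24/5·y + -168/5 = 0 ∩ |CB|² = 601/9]
2. C_y = 4  [line 27/5·x + 24/5·y + -168/5 = 0 ∩ |CB|² = 601/9]
   → C = (8/3, 4)

C = (8/3, 4)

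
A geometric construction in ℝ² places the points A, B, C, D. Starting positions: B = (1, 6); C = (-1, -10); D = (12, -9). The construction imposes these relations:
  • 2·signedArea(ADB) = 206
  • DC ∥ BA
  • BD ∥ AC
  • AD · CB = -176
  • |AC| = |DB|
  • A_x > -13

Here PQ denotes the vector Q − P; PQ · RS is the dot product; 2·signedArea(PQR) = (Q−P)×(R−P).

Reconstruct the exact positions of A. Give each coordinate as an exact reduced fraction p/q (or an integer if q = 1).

1. A_x = -12  [BD ∥ AC ∩ DC ∥ BA]
2. A_y = 5  [BD ∥ AC ∩ DC ∥ BA]
   → A = (-12, 5)

A = (-12, 5)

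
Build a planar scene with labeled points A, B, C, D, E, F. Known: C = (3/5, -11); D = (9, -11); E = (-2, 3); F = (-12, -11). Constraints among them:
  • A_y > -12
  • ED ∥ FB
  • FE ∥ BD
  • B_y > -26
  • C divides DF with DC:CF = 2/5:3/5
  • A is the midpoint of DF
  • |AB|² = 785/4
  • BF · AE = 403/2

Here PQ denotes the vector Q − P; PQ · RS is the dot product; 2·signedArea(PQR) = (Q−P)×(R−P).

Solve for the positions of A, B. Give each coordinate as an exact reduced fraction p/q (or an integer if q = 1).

A = (-3/2, -11)
B = (-1, -25)

1. A_x = -3/2  [A is the midpoint of DF]
2. A_y = -11  [A is the midpoint of DF]
   → A = (-3/2, -11)
3. B_x = -1  [FE ∥ BD ∩ ED ∥ FB]
4. B_y = -25  [FE ∥ BD ∩ ED ∥ FB]
   → B = (-1, -25)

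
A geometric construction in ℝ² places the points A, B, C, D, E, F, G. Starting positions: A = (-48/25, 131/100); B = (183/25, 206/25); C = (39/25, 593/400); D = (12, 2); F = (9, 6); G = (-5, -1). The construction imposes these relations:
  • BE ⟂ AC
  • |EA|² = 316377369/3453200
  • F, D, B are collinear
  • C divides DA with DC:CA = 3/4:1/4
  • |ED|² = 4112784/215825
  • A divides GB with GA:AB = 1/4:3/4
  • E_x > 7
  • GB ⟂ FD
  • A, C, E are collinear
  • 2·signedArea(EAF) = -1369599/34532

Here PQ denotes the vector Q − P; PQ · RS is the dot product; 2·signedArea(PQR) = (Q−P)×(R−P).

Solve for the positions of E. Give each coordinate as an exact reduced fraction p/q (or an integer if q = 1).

1. E_x = 1648908/215825  [A, C, E are collinear ∩ BE ⟂ AC]
2. E_y = 385006/215825  [A, C, E are collinear ∩ BE ⟂ AC]
   → E = (1648908/215825, 385006/215825)

E = (1648908/215825, 385006/215825)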